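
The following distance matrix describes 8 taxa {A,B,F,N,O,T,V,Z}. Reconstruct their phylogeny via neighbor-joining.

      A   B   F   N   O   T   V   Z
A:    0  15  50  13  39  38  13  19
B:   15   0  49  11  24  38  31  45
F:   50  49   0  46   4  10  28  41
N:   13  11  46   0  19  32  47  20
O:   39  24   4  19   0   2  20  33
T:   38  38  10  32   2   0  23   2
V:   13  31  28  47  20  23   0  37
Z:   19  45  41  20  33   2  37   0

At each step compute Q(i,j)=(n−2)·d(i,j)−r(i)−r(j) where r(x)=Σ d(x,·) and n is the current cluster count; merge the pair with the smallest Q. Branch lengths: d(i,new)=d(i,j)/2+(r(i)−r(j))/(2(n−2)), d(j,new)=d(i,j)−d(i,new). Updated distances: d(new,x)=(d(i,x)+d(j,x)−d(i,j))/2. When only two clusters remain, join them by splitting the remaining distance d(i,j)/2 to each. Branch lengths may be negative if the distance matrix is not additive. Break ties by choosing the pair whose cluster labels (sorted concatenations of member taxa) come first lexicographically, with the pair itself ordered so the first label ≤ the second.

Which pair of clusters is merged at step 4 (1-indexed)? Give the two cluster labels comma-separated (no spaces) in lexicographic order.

FOT,Z

iteration 1: select F,O (d=4, Q=-345); attach at lengths (37/4, -21/4); label the merged cluster FO
  updated: d(A,FO)=85/2, d(B,FO)=69/2, d(FO,N)=61/2, d(FO,T)=4, d(FO,V)=22, d(FO,Z)=35
iteration 2: select FO,T (d=4, Q=-571/2); attach at lengths (103/20, -23/20); label the merged cluster FOT
  updated: d(A,FOT)=153/4, d(B,FOT)=137/4, d(FOT,N)=117/4, d(FOT,V)=41/2, d(FOT,Z)=33/2
iteration 3: select B,N (d=11, Q=-425/2); attach at lengths (15/2, 7/2); label the merged cluster BN
  updated: d(A,BN)=17/2, d(BN,FOT)=105/4, d(BN,V)=67/2, d(BN,Z)=27
iteration 4: select FOT,Z (d=33/2, Q=-303/2); attach at lengths (103/12, 95/12); label the merged cluster FOTZ
  updated: d(A,FOTZ)=163/8, d(BN,FOTZ)=147/8, d(FOTZ,V)=41/2
iteration 5: select A,BN (d=17/2, Q=-341/4); attach at lengths (-3/8, 71/8); label the merged cluster ABN
  updated: d(ABN,FOTZ)=121/8, d(ABN,V)=19
iteration 6: select ABN,FOTZ (d=121/8, Q=-437/8); attach at lengths (109/16, 133/16); label the merged cluster ABFNOTZ
  updated: d(ABFNOTZ,V)=195/16
iteration 7: select ABFNOTZ,V (d=195/16); attach at lengths (195/32, 195/32); label the merged cluster ABFNOTVZ
final tree: (((A:-3/8,(B:15/2,N:7/2):71/8):109/16,(((F:37/4,O:-21/4):103/20,T:-23/20):103/12,Z:95/12):133/16):195/32,V:195/32)
total length: 1141/16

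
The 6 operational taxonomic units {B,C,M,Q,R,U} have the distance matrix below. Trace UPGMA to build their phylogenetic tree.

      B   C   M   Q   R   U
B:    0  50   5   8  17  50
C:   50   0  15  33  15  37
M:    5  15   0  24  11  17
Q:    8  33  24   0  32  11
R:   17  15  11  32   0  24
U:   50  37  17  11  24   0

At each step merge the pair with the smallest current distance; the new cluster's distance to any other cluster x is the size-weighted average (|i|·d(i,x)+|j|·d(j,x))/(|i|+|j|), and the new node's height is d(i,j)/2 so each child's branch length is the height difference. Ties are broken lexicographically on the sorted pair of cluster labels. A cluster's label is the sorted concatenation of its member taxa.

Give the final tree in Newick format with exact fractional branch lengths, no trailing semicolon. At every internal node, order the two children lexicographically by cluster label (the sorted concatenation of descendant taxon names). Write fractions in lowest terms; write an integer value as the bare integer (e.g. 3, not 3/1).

((((B:5/2,M:5/2):9/2,R:7):71/12,(Q:11/2,U:11/2):89/12):25/12,C:15)

iteration 1: select B,M (d=5); attach at lengths (5/2, 5/2); label the merged cluster BM
  updated: d(BM,C)=65/2, d(BM,Q)=16, d(BM,R)=14, d(BM,U)=67/2
iteration 2: select Q,U (d=11); attach at lengths (11/2, 11/2); label the merged cluster QU
  updated: d(BM,QU)=99/4, d(C,QU)=35, d(QU,R)=28
iteration 3: select BM,R (d=14); attach at lengths (9/2, 7); label the merged cluster BMR
  updated: d(BMR,C)=80/3, d(BMR,QU)=155/6
iteration 4: select BMR,QU (d=155/6); attach at lengths (71/12, 89/12); label the merged cluster BMQRU
  updated: d(BMQRU,C)=30
iteration 5: select BMQRU,C (d=30); attach at lengths (25/12, 15); label the merged cluster BCMQRU
final tree: ((((B:5/2,M:5/2):9/2,R:7):71/12,(Q:11/2,U:11/2):89/12):25/12,C:15)
total length: 695/12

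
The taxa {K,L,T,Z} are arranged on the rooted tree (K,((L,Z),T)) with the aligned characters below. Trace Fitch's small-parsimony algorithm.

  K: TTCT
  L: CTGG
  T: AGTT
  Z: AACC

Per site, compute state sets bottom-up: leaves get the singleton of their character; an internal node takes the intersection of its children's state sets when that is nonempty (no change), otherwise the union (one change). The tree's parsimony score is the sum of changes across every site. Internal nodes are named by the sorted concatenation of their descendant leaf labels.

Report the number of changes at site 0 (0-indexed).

2

[col 0] LZ: children L:{C}, Z:{A} ∪→ {A,C}; cost 1
[col 0] LTZ: children LZ:{A,C}, T:{A} ∩→ {A}; cost 0
[col 0] KLTZ: children K:{T}, LTZ:{A} ∪→ {A,T}; cost 1
[col 1] LZ: children L:{T}, Z:{A} ∪→ {A,T}; cost 1
[col 1] LTZ: children LZ:{A,T}, T:{G} ∪→ {A,G,T}; cost 1
[col 1] KLTZ: children K:{T}, LTZ:{A,G,T} ∩→ {T}; cost 0
[col 2] LZ: children L:{G}, Z:{C} ∪→ {C,G}; cost 1
[col 2] LTZ: children LZ:{C,G}, T:{T} ∪→ {C,G,T}; cost 1
[col 2] KLTZ: children K:{C}, LTZ:{C,G,T} ∩→ {C}; cost 0
[col 3] LZ: children L:{G}, Z:{C} ∪→ {C,G}; cost 1
[col 3] LTZ: children LZ:{C,G}, T:{T} ∪→ {C,G,T}; cost 1
[col 3] KLTZ: children K:{T}, LTZ:{C,G,T} ∩→ {T}; cost 0
per-site changes: [2, 2, 2, 2]; total = 8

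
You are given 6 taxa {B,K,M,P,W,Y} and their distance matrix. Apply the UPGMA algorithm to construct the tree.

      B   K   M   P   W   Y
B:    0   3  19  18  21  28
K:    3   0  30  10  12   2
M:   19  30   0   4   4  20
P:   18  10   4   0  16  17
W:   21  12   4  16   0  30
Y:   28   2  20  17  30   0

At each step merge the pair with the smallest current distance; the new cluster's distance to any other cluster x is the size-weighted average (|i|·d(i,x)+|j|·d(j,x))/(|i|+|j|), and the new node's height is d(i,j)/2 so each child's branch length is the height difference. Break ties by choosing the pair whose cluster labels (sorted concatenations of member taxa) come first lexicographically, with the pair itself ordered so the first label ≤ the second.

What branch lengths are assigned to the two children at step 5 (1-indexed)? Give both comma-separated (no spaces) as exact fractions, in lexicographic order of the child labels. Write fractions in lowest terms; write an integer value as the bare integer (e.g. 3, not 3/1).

25/12,29/6

step 1: merge (K,Y) at d=2; branch lengths K→1, Y→1; new cluster KY
  updated: d(B,KY)=31/2, d(KY,M)=25, d(KY,P)=27/2, d(KY,W)=21
step 2: merge (M,P) at d=4; branch lengths M→2, P→2; new cluster MP
  updated: d(B,MP)=37/2, d(KY,MP)=77/4, d(MP,W)=10
step 3: merge (MP,W) at d=10; branch lengths MP→3, W→5; new cluster MPW
  updated: d(B,MPW)=58/3, d(KY,MPW)=119/6
step 4: merge (B,KY) at d=31/2; branch lengths B→31/4, KY→27/4; new cluster BKY
  updated: d(BKY,MPW)=59/3
step 5: merge (BKY,MPW) at d=59/3; branch lengths BKY→25/12, MPW→29/6; new cluster BKMPWY
final tree: ((B:31/4,(K:1,Y:1):27/4):25/12,((M:2,P:2):3,W:5):29/6)
total length: 425/12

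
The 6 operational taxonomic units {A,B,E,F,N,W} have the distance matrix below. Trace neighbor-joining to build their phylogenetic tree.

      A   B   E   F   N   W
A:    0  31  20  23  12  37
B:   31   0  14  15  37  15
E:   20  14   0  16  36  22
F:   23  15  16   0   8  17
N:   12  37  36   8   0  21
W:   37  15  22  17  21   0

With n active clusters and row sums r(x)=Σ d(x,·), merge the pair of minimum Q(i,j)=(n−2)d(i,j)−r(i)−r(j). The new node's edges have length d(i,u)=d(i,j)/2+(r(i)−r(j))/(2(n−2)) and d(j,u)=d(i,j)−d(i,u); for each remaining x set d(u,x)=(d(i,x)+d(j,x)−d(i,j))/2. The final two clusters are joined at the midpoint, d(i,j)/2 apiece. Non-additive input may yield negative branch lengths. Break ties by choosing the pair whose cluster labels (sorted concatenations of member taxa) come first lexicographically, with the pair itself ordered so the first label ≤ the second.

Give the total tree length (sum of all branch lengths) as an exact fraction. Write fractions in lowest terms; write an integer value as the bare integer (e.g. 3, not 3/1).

1. join A+N (d=12, Q=-189) ⇒ AN; edges |A|=57/8, |N|=39/8
  updated: d(AN,B)=28, d(AN,E)=22, d(AN,F)=19/2, d(AN,W)=23
2. join AN+F (d=19/2, Q=-223/2) ⇒ AFN; edges |AN|=107/12, |F|=7/12
  updated: d(AFN,B)=67/4, d(AFN,E)=57/4, d(AFN,W)=61/4
3. join AFN+E (d=57/4, Q=-68) ⇒ AEFN; edges |AFN|=49/8, |E|=65/8
  updated: d(AEFN,B)=33/4, d(AEFN,W)=23/2
4. join AEFN+B (d=33/4, Q=-139/4) ⇒ ABEFN; edges |AEFN|=19/8, |B|=47/8
  updated: d(ABEFN,W)=73/8
5. join ABEFN+W (d=73/8) ⇒ ABEFNW; edges |ABEFN|=73/16, |W|=73/16
final tree: (((((A:57/8,N:39/8):107/12,F:7/12):49/8,E:65/8):19/8,B:47/8):73/16,W:73/16)
total length: 425/8

425/8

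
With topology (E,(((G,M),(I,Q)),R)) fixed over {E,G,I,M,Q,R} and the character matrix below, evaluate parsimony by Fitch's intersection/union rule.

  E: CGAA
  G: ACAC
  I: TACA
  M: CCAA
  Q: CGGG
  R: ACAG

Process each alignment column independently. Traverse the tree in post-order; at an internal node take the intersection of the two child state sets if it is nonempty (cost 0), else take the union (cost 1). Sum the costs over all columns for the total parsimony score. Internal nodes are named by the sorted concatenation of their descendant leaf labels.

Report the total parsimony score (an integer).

site 0, node GM: G={A} ∪ M={C} → {A,C} (+1)
site 0, node IQ: I={T} ∪ Q={C} → {C,T} (+1)
site 0, node GIMQ: GM={A,C} ∩ IQ={C,T} → {C} (+0)
site 0, node GIMQR: GIMQ={C} ∪ R={A} → {A,C} (+1)
site 0, node EGIMQR: E={C} ∩ GIMQR={A,C} → {C} (+0)
site 1, node GM: G={C} ∩ M={C} → {C} (+0)
site 1, node IQ: I={A} ∪ Q={G} → {A,G} (+1)
site 1, node GIMQ: GM={C} ∪ IQ={A,G} → {A,C,G} (+1)
site 1, node GIMQR: GIMQ={A,C,G} ∩ R={C} → {C} (+0)
site 1, node EGIMQR: E={G} ∪ GIMQR={C} → {C,G} (+1)
site 2, node GM: G={A} ∩ M={A} → {A} (+0)
site 2, node IQ: I={C} ∪ Q={G} → {C,G} (+1)
site 2, node GIMQ: GM={A} ∪ IQ={C,G} → {A,C,G} (+1)
site 2, node GIMQR: GIMQ={A,C,G} ∩ R={A} → {A} (+0)
site 2, node EGIMQR: E={A} ∩ GIMQR={A} → {A} (+0)
site 3, node GM: G={C} ∪ M={A} → {A,C} (+1)
site 3, node IQ: I={A} ∪ Q={G} → {A,G} (+1)
site 3, node GIMQ: GM={A,C} ∩ IQ={A,G} → {A} (+0)
site 3, node GIMQR: GIMQ={A} ∪ R={G} → {A,G} (+1)
site 3, node EGIMQR: E={A} ∩ GIMQR={A,G} → {A} (+0)
per-site changes: [3, 3, 2, 3]; total = 11

11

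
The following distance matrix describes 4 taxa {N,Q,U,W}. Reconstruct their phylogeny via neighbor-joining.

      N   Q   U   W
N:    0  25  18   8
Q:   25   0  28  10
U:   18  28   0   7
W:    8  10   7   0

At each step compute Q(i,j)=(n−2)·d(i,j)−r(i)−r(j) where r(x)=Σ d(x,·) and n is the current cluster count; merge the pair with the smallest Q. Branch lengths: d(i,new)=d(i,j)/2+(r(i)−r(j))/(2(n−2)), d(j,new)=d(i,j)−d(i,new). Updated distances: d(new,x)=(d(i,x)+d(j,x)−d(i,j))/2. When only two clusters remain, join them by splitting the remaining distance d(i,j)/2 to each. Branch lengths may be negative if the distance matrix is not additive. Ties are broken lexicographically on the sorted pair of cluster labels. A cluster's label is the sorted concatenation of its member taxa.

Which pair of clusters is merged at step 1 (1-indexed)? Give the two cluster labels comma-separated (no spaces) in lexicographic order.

N,U

1. join N+U (d=18, Q=-68) ⇒ NU; edges |N|=17/2, |U|=19/2
  updated: d(NU,Q)=35/2, d(NU,W)=-3/2
2. join NU+Q (d=35/2, Q=-26) ⇒ NQU; edges |NU|=3, |Q|=29/2
  updated: d(NQU,W)=-9/2
3. join NQU+W (d=-9/2) ⇒ NQUW; edges |NQU|=-9/4, |W|=-9/4
final tree: (((N:17/2,U:19/2):3,Q:29/2):-9/4,W:-9/4)
total length: 31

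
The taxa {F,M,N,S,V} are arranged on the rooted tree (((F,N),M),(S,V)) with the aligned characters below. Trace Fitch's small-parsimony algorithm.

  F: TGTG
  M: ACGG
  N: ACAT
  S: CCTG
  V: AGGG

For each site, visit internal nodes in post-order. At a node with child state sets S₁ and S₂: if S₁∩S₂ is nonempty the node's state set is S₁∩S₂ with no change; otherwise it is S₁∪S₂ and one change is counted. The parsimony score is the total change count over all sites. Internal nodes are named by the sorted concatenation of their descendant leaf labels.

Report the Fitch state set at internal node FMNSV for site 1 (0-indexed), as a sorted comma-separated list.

[col 0] FN: children F:{T}, N:{A} ∪→ {A,T}; cost 1
[col 0] FMN: children FN:{A,T}, M:{A} ∩→ {A}; cost 0
[col 0] SV: children S:{C}, V:{A} ∪→ {A,C}; cost 1
[col 0] FMNSV: children FMN:{A}, SV:{A,C} ∩→ {A}; cost 0
[col 1] FN: children F:{G}, N:{C} ∪→ {C,G}; cost 1
[col 1] FMN: children FN:{C,G}, M:{C} ∩→ {C}; cost 0
[col 1] SV: children S:{C}, V:{G} ∪→ {C,G}; cost 1
[col 1] FMNSV: children FMN:{C}, SV:{C,G} ∩→ {C}; cost 0
[col 2] FN: children F:{T}, N:{A} ∪→ {A,T}; cost 1
[col 2] FMN: children FN:{A,T}, M:{G} ∪→ {A,G,T}; cost 1
[col 2] SV: children S:{T}, V:{G} ∪→ {G,T}; cost 1
[col 2] FMNSV: children FMN:{A,G,T}, SV:{G,T} ∩→ {G,T}; cost 0
[col 3] FN: children F:{G}, N:{T} ∪→ {G,T}; cost 1
[col 3] FMN: children FN:{G,T}, M:{G} ∩→ {G}; cost 0
[col 3] SV: children S:{G}, V:{G} ∩→ {G}; cost 0
[col 3] FMNSV: children FMN:{G}, SV:{G} ∩→ {G}; cost 0
per-site changes: [2, 2, 3, 1]; total = 8

C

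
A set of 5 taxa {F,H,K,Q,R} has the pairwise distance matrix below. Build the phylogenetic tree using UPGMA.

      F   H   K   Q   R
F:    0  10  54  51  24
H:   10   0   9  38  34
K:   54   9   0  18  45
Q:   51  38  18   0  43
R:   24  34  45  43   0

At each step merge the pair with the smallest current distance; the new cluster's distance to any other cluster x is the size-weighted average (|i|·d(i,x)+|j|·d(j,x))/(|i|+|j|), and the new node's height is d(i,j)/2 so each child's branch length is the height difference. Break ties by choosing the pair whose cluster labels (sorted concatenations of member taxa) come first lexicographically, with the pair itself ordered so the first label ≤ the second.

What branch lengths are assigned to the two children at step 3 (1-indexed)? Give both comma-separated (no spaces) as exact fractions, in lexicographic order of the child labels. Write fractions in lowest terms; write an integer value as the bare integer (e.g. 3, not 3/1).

19/2,14

1. join H+K (d=9) ⇒ HK; edges |H|=9/2, |K|=9/2
  updated: d(F,HK)=32, d(HK,Q)=28, d(HK,R)=79/2
2. join F+R (d=24) ⇒ FR; edges |F|=12, |R|=12
  updated: d(FR,HK)=143/4, d(FR,Q)=47
3. join HK+Q (d=28) ⇒ HKQ; edges |HK|=19/2, |Q|=14
  updated: d(FR,HKQ)=79/2
4. join FR+HKQ (d=79/2) ⇒ FHKQR; edges |FR|=31/4, |HKQ|=23/4
final tree: ((F:12,R:12):31/4,((H:9/2,K:9/2):19/2,Q:14):23/4)
total length: 70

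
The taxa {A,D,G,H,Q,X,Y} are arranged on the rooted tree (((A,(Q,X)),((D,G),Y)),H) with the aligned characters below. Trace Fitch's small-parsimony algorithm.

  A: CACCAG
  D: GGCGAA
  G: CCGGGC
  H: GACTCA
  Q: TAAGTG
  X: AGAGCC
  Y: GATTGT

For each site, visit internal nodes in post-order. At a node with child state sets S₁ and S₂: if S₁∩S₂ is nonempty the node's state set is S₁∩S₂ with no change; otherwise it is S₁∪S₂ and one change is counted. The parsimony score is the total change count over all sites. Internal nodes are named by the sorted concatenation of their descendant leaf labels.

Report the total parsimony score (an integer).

site 0, node QX: Q={T} ∪ X={A} → {A,T} (+1)
site 0, node AQX: A={C} ∪ QX={A,T} → {A,C,T} (+1)
site 0, node DG: D={G} ∪ G={C} → {C,G} (+1)
site 0, node DGY: DG={C,G} ∩ Y={G} → {G} (+0)
site 0, node ADGQXY: AQX={A,C,T} ∪ DGY={G} → {A,C,G,T} (+1)
site 0, node ADGHQXY: ADGQXY={A,C,G,T} ∩ H={G} → {G} (+0)
site 1, node QX: Q={A} ∪ X={G} → {A,G} (+1)
site 1, node AQX: A={A} ∩ QX={A,G} → {A} (+0)
site 1, node DG: D={G} ∪ G={C} → {C,G} (+1)
site 1, node DGY: DG={C,G} ∪ Y={A} → {A,C,G} (+1)
site 1, node ADGQXY: AQX={A} ∩ DGY={A,C,G} → {A} (+0)
site 1, node ADGHQXY: ADGQXY={A} ∩ H={A} → {A} (+0)
site 2, node QX: Q={A} ∩ X={A} → {A} (+0)
site 2, node AQX: A={C} ∪ QX={A} → {A,C} (+1)
site 2, node DG: D={C} ∪ G={G} → {C,G} (+1)
site 2, node DGY: DG={C,G} ∪ Y={T} → {C,G,T} (+1)
site 2, node ADGQXY: AQX={A,C} ∩ DGY={C,G,T} → {C} (+0)
site 2, node ADGHQXY: ADGQXY={C} ∩ H={C} → {C} (+0)
site 3, node QX: Q={G} ∩ X={G} → {G} (+0)
site 3, node AQX: A={C} ∪ QX={G} → {C,G} (+1)
site 3, node DG: D={G} ∩ G={G} → {G} (+0)
site 3, node DGY: DG={G} ∪ Y={T} → {G,T} (+1)
site 3, node ADGQXY: AQX={C,G} ∩ DGY={G,T} → {G} (+0)
site 3, node ADGHQXY: ADGQXY={G} ∪ H={T} → {G,T} (+1)
site 4, node QX: Q={T} ∪ X={C} → {C,T} (+1)
site 4, node AQX: A={A} ∪ QX={C,T} → {A,C,T} (+1)
site 4, node DG: D={A} ∪ G={G} → {A,G} (+1)
site 4, node DGY: DG={A,G} ∩ Y={G} → {G} (+0)
site 4, node ADGQXY: AQX={A,C,T} ∪ DGY={G} → {A,C,G,T} (+1)
site 4, node ADGHQXY: ADGQXY={A,C,G,T} ∩ H={C} → {C} (+0)
site 5, node QX: Q={G} ∪ X={C} → {C,G} (+1)
site 5, node AQX: A={G} ∩ QX={C,G} → {G} (+0)
site 5, node DG: D={A} ∪ G={C} → {A,C} (+1)
site 5, node DGY: DG={A,C} ∪ Y={T} → {A,C,T} (+1)
site 5, node ADGQXY: AQX={G} ∪ DGY={A,C,T} → {A,C,G,T} (+1)
site 5, node ADGHQXY: ADGQXY={A,C,G,T} ∩ H={A} → {A} (+0)
per-site changes: [4, 3, 3, 3, 4, 4]; total = 21

21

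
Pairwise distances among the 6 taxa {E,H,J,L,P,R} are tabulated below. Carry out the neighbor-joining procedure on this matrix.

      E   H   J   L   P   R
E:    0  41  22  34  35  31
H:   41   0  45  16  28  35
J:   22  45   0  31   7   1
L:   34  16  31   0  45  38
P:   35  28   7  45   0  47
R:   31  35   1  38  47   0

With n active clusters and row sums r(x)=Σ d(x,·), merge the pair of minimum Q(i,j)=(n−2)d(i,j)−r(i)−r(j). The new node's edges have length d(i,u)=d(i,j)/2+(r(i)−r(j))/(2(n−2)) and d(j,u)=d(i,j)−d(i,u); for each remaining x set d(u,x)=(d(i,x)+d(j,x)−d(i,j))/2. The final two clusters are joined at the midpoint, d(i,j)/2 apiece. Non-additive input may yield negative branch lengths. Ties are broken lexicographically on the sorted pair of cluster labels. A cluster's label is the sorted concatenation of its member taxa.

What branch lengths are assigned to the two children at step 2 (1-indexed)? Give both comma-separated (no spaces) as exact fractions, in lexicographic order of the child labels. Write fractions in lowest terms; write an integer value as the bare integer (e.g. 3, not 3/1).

1. join H+L (d=16, Q=-265) ⇒ HL; edges |H|=65/8, |L|=63/8
  updated: d(E,HL)=59/2, d(HL,J)=30, d(HL,P)=57/2, d(HL,R)=57/2
2. join J+R (d=1, Q=-329/2) ⇒ JR; edges |J|=-89/12, |R|=101/12
  updated: d(E,JR)=26, d(HL,JR)=115/4, d(JR,P)=53/2
3. join E+JR (d=26, Q=-479/4) ⇒ EJR; edges |E|=245/16, |JR|=171/16
  updated: d(EJR,HL)=129/8, d(EJR,P)=71/4
4. join EJR+HL (d=129/8, Q=-499/8) ⇒ EHJLR; edges |EJR|=43/16, |HL|=215/16
  updated: d(EHJLR,P)=241/16
5. join EHJLR+P (d=241/16) ⇒ EHJLPR; edges |EHJLR|=241/32, |P|=241/32
final tree: (((E:245/16,(J:-89/12,R:101/12):171/16):43/16,(H:65/8,L:63/8):215/16):241/32,P:241/32)
total length: 1187/16

-89/12,101/12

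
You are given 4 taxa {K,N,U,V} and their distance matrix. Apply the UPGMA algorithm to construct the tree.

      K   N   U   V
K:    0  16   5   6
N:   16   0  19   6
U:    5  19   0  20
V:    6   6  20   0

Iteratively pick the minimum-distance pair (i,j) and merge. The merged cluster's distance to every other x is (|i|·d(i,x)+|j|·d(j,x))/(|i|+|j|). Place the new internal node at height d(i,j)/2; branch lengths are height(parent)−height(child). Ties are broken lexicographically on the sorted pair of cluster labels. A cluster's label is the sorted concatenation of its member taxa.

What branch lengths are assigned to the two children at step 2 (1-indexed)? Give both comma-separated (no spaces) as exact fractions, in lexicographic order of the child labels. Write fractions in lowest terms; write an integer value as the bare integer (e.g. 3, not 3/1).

1. join K+U (d=5) ⇒ KU; edges |K|=5/2, |U|=5/2
  updated: d(KU,N)=35/2, d(KU,V)=13
2. join N+V (d=6) ⇒ NV; edges |N|=3, |V|=3
  updated: d(KU,NV)=61/4
3. join KU+NV (d=61/4) ⇒ KNUV; edges |KU|=41/8, |NV|=37/8
final tree: ((K:5/2,U:5/2):41/8,(N:3,V:3):37/8)
total length: 83/4

3,3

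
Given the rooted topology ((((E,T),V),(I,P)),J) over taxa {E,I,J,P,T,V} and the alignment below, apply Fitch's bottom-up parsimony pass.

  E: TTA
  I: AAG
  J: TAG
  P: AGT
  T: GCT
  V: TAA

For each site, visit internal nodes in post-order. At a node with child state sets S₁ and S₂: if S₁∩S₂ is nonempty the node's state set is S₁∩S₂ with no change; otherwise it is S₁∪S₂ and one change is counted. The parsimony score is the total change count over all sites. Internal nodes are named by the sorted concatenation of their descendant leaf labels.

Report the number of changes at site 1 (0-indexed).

site 0, node ET: E={T} ∪ T={G} → {G,T} (+1)
site 0, node ETV: ET={G,T} ∩ V={T} → {T} (+0)
site 0, node IP: I={A} ∩ P={A} → {A} (+0)
site 0, node EIPTV: ETV={T} ∪ IP={A} → {A,T} (+1)
site 0, node EIJPTV: EIPTV={A,T} ∩ J={T} → {T} (+0)
site 1, node ET: E={T} ∪ T={C} → {C,T} (+1)
site 1, node ETV: ET={C,T} ∪ V={A} → {A,C,T} (+1)
site 1, node IP: I={A} ∪ P={G} → {A,G} (+1)
site 1, node EIPTV: ETV={A,C,T} ∩ IP={A,G} → {A} (+0)
site 1, node EIJPTV: EIPTV={A} ∩ J={A} → {A} (+0)
site 2, node ET: E={A} ∪ T={T} → {A,T} (+1)
site 2, node ETV: ET={A,T} ∩ V={A} → {A} (+0)
site 2, node IP: I={G} ∪ P={T} → {G,T} (+1)
site 2, node EIPTV: ETV={A} ∪ IP={G,T} → {A,G,T} (+1)
site 2, node EIJPTV: EIPTV={A,G,T} ∩ J={G} → {G} (+0)
per-site changes: [2, 3, 3]; total = 8

3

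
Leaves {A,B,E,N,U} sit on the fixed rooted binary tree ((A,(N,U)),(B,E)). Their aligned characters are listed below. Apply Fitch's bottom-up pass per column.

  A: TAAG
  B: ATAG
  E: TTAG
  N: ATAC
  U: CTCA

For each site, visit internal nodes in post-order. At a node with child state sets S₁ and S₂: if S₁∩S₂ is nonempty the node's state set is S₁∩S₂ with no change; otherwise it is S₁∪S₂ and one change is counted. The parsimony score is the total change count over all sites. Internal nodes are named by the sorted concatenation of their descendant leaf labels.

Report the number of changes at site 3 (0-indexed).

2

NU@0: {A} ∪ {C} = {A,C} (union, +1)
ANU@0: {T} ∪ {A,C} = {A,C,T} (union, +1)
BE@0: {A} ∪ {T} = {A,T} (union, +1)
ABENU@0: {A,C,T} ∩ {A,T} = {A,T} (intersection, +0)
NU@1: {T} ∩ {T} = {T} (intersection, +0)
ANU@1: {A} ∪ {T} = {A,T} (union, +1)
BE@1: {T} ∩ {T} = {T} (intersection, +0)
ABENU@1: {A,T} ∩ {T} = {T} (intersection, +0)
NU@2: {A} ∪ {C} = {A,C} (union, +1)
ANU@2: {A} ∩ {A,C} = {A} (intersection, +0)
BE@2: {A} ∩ {A} = {A} (intersection, +0)
ABENU@2: {A} ∩ {A} = {A} (intersection, +0)
NU@3: {C} ∪ {A} = {A,C} (union, +1)
ANU@3: {G} ∪ {A,C} = {A,C,G} (union, +1)
BE@3: {G} ∩ {G} = {G} (intersection, +0)
ABENU@3: {A,C,G} ∩ {G} = {G} (intersection, +0)
per-site changes: [3, 1, 1, 2]; total = 7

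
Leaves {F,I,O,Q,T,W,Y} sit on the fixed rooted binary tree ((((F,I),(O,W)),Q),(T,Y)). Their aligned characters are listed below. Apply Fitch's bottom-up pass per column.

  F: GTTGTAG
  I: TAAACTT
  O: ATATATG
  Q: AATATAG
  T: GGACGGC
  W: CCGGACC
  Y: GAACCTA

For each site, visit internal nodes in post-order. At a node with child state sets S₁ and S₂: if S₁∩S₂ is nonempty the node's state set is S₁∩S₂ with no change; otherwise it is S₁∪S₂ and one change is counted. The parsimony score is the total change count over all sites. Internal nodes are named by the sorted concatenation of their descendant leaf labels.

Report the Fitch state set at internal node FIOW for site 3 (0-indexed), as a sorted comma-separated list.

site 0, node FI: F={G} ∪ I={T} → {G,T} (+1)
site 0, node OW: O={A} ∪ W={C} → {A,C} (+1)
site 0, node FIOW: FI={G,T} ∪ OW={A,C} → {A,C,G,T} (+1)
site 0, node FIOQW: FIOW={A,C,G,T} ∩ Q={A} → {A} (+0)
site 0, node TY: T={G} ∩ Y={G} → {G} (+0)
site 0, node FIOQTWY: FIOQW={A} ∪ TY={G} → {A,G} (+1)
site 1, node FI: F={T} ∪ I={A} → {A,T} (+1)
site 1, node OW: O={T} ∪ W={C} → {C,T} (+1)
site 1, node FIOW: FI={A,T} ∩ OW={C,T} → {T} (+0)
site 1, node FIOQW: FIOW={T} ∪ Q={A} → {A,T} (+1)
site 1, node TY: T={G} ∪ Y={A} → {A,G} (+1)
site 1, node FIOQTWY: FIOQW={A,T} ∩ TY={A,G} → {A} (+0)
site 2, node FI: F={T} ∪ I={A} → {A,T} (+1)
site 2, node OW: O={A} ∪ W={G} → {A,G} (+1)
site 2, node FIOW: FI={A,T} ∩ OW={A,G} → {A} (+0)
site 2, node FIOQW: FIOW={A} ∪ Q={T} → {A,T} (+1)
site 2, node TY: T={A} ∩ Y={A} → {A} (+0)
site 2, node FIOQTWY: FIOQW={A,T} ∩ TY={A} → {A} (+0)
site 3, node FI: F={G} ∪ I={A} → {A,G} (+1)
site 3, node OW: O={T} ∪ W={G} → {G,T} (+1)
site 3, node FIOW: FI={A,G} ∩ OW={G,T} → {G} (+0)
site 3, node FIOQW: FIOW={G} ∪ Q={A} → {A,G} (+1)
site 3, node TY: T={C} ∩ Y={C} → {C} (+0)
site 3, node FIOQTWY: FIOQW={A,G} ∪ TY={C} → {A,C,G} (+1)
site 4, node FI: F={T} ∪ I={C} → {C,T} (+1)
site 4, node OW: O={A} ∩ W={A} → {A} (+0)
site 4, node FIOW: FI={C,T} ∪ OW={A} → {A,C,T} (+1)
site 4, node FIOQW: FIOW={A,C,T} ∩ Q={T} → {T} (+0)
site 4, node TY: T={G} ∪ Y={C} → {C,G} (+1)
site 4, node FIOQTWY: FIOQW={T} ∪ TY={C,G} → {C,G,T} (+1)
site 5, node FI: F={A} ∪ I={T} → {A,T} (+1)
site 5, node OW: O={T} ∪ W={C} → {C,T} (+1)
site 5, node FIOW: FI={A,T} ∩ OW={C,T} → {T} (+0)
site 5, node FIOQW: FIOW={T} ∪ Q={A} → {A,T} (+1)
site 5, node TY: T={G} ∪ Y={T} → {G,T} (+1)
site 5, node FIOQTWY: FIOQW={A,T} ∩ TY={G,T} → {T} (+0)
site 6, node FI: F={G} ∪ I={T} → {G,T} (+1)
site 6, node OW: O={G} ∪ W={C} → {C,G} (+1)
site 6, node FIOW: FI={G,T} ∩ OW={C,G} → {G} (+0)
site 6, node FIOQW: FIOW={G} ∩ Q={G} → {G} (+0)
site 6, node TY: T={C} ∪ Y={A} → {A,C} (+1)
site 6, node FIOQTWY: FIOQW={G} ∪ TY={A,C} → {A,C,G} (+1)
per-site changes: [4, 4, 3, 4, 4, 4, 4]; total = 27

G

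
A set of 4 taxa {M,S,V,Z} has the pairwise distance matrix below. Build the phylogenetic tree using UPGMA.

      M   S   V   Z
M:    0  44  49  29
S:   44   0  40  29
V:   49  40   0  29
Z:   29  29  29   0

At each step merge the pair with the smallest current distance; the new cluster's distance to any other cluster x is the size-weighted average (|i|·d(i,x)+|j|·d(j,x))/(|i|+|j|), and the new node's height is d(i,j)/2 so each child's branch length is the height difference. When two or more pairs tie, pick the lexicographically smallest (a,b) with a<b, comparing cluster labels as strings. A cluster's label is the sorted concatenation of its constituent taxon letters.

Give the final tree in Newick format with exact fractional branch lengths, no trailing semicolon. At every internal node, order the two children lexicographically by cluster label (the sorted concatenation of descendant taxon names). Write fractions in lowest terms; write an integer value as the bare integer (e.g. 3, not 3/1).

step 1: merge (M,Z) at d=29; branch lengths M→29/2, Z→29/2; new cluster MZ
  updated: d(MZ,S)=73/2, d(MZ,V)=39
step 2: merge (MZ,S) at d=73/2; branch lengths MZ→15/4, S→73/4; new cluster MSZ
  updated: d(MSZ,V)=118/3
step 3: merge (MSZ,V) at d=118/3; branch lengths MSZ→17/12, V→59/3; new cluster MSVZ
final tree: (((M:29/2,Z:29/2):15/4,S:73/4):17/12,V:59/3)
total length: 865/12

(((M:29/2,Z:29/2):15/4,S:73/4):17/12,V:59/3)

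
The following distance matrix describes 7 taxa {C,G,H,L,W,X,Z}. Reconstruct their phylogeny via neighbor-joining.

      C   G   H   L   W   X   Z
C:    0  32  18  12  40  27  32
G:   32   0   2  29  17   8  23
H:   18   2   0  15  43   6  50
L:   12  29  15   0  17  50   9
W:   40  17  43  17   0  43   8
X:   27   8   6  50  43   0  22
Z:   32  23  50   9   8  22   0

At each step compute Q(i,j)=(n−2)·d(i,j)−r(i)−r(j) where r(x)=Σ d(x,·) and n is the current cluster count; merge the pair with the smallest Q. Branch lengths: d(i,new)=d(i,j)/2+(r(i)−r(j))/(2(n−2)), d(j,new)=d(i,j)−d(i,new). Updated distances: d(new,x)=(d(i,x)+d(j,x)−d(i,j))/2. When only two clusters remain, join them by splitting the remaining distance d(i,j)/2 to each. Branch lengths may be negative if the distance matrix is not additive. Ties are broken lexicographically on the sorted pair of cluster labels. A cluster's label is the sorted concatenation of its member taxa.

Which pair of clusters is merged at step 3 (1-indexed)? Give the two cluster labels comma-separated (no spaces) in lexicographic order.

C,LWZ

1. join W+Z (d=8, Q=-272) ⇒ WZ; edges |W|=32/5, |Z|=8/5
  updated: d(C,WZ)=32, d(G,WZ)=16, d(H,WZ)=85/2, d(L,WZ)=9, d(WZ,X)=57/2
2. join L+WZ (d=9, Q=-207) ⇒ LWZ; edges |L|=23/8, |WZ|=49/8
  updated: d(C,LWZ)=35/2, d(G,LWZ)=18, d(H,LWZ)=97/4, d(LWZ,X)=139/4
3. join C+LWZ (d=35/2, Q=-273/2) ⇒ CLWZ; edges |C|=35/4, |LWZ|=35/4
  updated: d(CLWZ,G)=65/4, d(CLWZ,H)=99/8, d(CLWZ,X)=177/8
4. join CLWZ+H (d=99/8, Q=-371/8) ⇒ CHLWZ; edges |CLWZ|=441/32, |H|=-45/32
  updated: d(CHLWZ,G)=47/16, d(CHLWZ,X)=63/8
5. join CHLWZ+G (d=47/16, Q=-301/16) ⇒ CGHLWZ; edges |CHLWZ|=45/32, |G|=49/32
  updated: d(CGHLWZ,X)=207/32
6. join CGHLWZ+X (d=207/32) ⇒ CGHLWXZ; edges |CGHLWZ|=207/64, |X|=207/64
final tree: ((((C:35/4,(L:23/8,(W:32/5,Z:8/5):49/8):35/4):441/32,H:-45/32):45/32,G:49/32):207/64,X:207/64)
total length: 1801/32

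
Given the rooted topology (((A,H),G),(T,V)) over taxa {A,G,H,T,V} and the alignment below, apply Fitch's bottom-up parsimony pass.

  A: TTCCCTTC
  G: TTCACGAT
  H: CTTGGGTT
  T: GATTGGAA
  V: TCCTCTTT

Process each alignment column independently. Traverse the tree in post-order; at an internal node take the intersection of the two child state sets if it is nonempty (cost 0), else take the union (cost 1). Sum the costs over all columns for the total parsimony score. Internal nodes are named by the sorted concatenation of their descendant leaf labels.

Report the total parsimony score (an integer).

[col 0] AH: children A:{T}, H:{C} ∪→ {C,T}; cost 1
[col 0] AGH: children AH:{C,T}, G:{T} ∩→ {T}; cost 0
[col 0] TV: children T:{G}, V:{T} ∪→ {G,T}; cost 1
[col 0] AGHTV: children AGH:{T}, TV:{G,T} ∩→ {T}; cost 0
[col 1] AH: children A:{T}, H:{T} ∩→ {T}; cost 0
[col 1] AGH: children AH:{T}, G:{T} ∩→ {T}; cost 0
[col 1] TV: children T:{A}, V:{C} ∪→ {A,C}; cost 1
[col 1] AGHTV: children AGH:{T}, TV:{A,C} ∪→ {A,C,T}; cost 1
[col 2] AH: children A:{C}, H:{T} ∪→ {C,T}; cost 1
[col 2] AGH: children AH:{C,T}, G:{C} ∩→ {C}; cost 0
[col 2] TV: children T:{T}, V:{C} ∪→ {C,T}; cost 1
[col 2] AGHTV: children AGH:{C}, TV:{C,T} ∩→ {C}; cost 0
[col 3] AH: children A:{C}, H:{G} ∪→ {C,G}; cost 1
[col 3] AGH: children AH:{C,G}, G:{A} ∪→ {A,C,G}; cost 1
[col 3] TV: children T:{T}, V:{T} ∩→ {T}; cost 0
[col 3] AGHTV: children AGH:{A,C,G}, TV:{T} ∪→ {A,C,G,T}; cost 1
[col 4] AH: children A:{C}, H:{G} ∪→ {C,G}; cost 1
[col 4] AGH: children AH:{C,G}, G:{C} ∩→ {C}; cost 0
[col 4] TV: children T:{G}, V:{C} ∪→ {C,G}; cost 1
[col 4] AGHTV: children AGH:{C}, TV:{C,G} ∩→ {C}; cost 0
[col 5] AH: children A:{T}, H:{G} ∪→ {G,T}; cost 1
[col 5] AGH: children AH:{G,T}, G:{G} ∩→ {G}; cost 0
[col 5] TV: children T:{G}, V:{T} ∪→ {G,T}; cost 1
[col 5] AGHTV: children AGH:{G}, TV:{G,T} ∩→ {G}; cost 0
[col 6] AH: children A:{T}, H:{T} ∩→ {T}; cost 0
[col 6] AGH: children AH:{T}, G:{A} ∪→ {A,T}; cost 1
[col 6] TV: children T:{A}, V:{T} ∪→ {A,T}; cost 1
[col 6] AGHTV: children AGH:{A,T}, TV:{A,T} ∩→ {A,T}; cost 0
[col 7] AH: children A:{C}, H:{T} ∪→ {C,T}; cost 1
[col 7] AGH: children AH:{C,T}, G:{T} ∩→ {T}; cost 0
[col 7] TV: children T:{A}, V:{T} ∪→ {A,T}; cost 1
[col 7] AGHTV: children AGH:{T}, TV:{A,T} ∩→ {T}; cost 0
per-site changes: [2, 2, 2, 3, 2, 2, 2, 2]; total = 17

17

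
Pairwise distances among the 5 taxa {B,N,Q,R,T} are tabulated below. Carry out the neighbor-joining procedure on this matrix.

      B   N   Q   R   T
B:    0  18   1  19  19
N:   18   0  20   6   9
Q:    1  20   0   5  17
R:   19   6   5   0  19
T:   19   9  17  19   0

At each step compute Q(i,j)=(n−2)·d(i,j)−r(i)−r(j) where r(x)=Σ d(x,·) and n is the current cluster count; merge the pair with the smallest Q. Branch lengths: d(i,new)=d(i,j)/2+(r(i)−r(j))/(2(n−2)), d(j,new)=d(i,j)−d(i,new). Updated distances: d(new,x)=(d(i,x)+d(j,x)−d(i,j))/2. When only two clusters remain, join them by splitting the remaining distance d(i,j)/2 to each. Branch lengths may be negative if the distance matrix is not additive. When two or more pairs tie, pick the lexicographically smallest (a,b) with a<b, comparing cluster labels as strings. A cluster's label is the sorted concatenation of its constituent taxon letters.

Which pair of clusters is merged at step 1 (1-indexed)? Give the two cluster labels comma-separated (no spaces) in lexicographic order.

1. join B+Q (d=1, Q=-97) ⇒ BQ; edges |B|=17/6, |Q|=-11/6
  updated: d(BQ,N)=37/2, d(BQ,R)=23/2, d(BQ,T)=35/2
2. join BQ+R (d=23/2, Q=-61) ⇒ BQR; edges |BQ|=17/2, |R|=3
  updated: d(BQR,N)=13/2, d(BQR,T)=25/2
3. join BQR+N (d=13/2, Q=-28) ⇒ BNQR; edges |BQR|=5, |N|=3/2
  updated: d(BNQR,T)=15/2
4. join BNQR+T (d=15/2) ⇒ BNQRT; edges |BNQR|=15/4, |T|=15/4
final tree: ((((B:17/6,Q:-11/6):17/2,R:3):5,N:3/2):15/4,T:15/4)
total length: 53/2

B,Q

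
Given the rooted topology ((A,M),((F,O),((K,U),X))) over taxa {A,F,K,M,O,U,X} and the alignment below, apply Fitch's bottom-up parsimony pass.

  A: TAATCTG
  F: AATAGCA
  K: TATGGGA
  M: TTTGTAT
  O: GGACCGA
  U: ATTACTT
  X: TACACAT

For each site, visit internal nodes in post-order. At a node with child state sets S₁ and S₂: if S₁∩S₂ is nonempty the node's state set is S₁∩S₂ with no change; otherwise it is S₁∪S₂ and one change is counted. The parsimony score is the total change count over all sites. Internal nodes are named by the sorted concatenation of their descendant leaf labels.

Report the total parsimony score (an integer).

24

[col 0] AM: children A:{T}, M:{T} ∩→ {T}; cost 0
[col 0] FO: children F:{A}, O:{G} ∪→ {A,G}; cost 1
[col 0] KU: children K:{T}, U:{A} ∪→ {A,T}; cost 1
[col 0] KUX: children KU:{A,T}, X:{T} ∩→ {T}; cost 0
[col 0] FKOUX: children FO:{A,G}, KUX:{T} ∪→ {A,G,T}; cost 1
[col 0] AFKMOUX: children AM:{T}, FKOUX:{A,G,T} ∩→ {T}; cost 0
[col 1] AM: children A:{A}, M:{T} ∪→ {A,T}; cost 1
[col 1] FO: children F:{A}, O:{G} ∪→ {A,G}; cost 1
[col 1] KU: children K:{A}, U:{T} ∪→ {A,T}; cost 1
[col 1] KUX: children KU:{A,T}, X:{A} ∩→ {A}; cost 0
[col 1] FKOUX: children FO:{A,G}, KUX:{A} ∩→ {A}; cost 0
[col 1] AFKMOUX: children AM:{A,T}, FKOUX:{A} ∩→ {A}; cost 0
[col 2] AM: children A:{A}, M:{T} ∪→ {A,T}; cost 1
[col 2] FO: children F:{T}, O:{A} ∪→ {A,T}; cost 1
[col 2] KU: children K:{T}, U:{T} ∩→ {T}; cost 0
[col 2] KUX: children KU:{T}, X:{C} ∪→ {C,T}; cost 1
[col 2] FKOUX: children FO:{A,T}, KUX:{C,T} ∩→ {T}; cost 0
[col 2] AFKMOUX: children AM:{A,T}, FKOUX:{T} ∩→ {T}; cost 0
[col 3] AM: children A:{T}, M:{G} ∪→ {G,T}; cost 1
[col 3] FO: children F:{A}, O:{C} ∪→ {A,C}; cost 1
[col 3] KU: children K:{G}, U:{A} ∪→ {A,G}; cost 1
[col 3] KUX: children KU:{A,G}, X:{A} ∩→ {A}; cost 0
[col 3] FKOUX: children FO:{A,C}, KUX:{A} ∩→ {A}; cost 0
[col 3] AFKMOUX: children AM:{G,T}, FKOUX:{A} ∪→ {A,G,T}; cost 1
[col 4] AM: children A:{C}, M:{T} ∪→ {C,T}; cost 1
[col 4] FO: children F:{G}, O:{C} ∪→ {C,G}; cost 1
[col 4] KU: children K:{G}, U:{C} ∪→ {C,G}; cost 1
[col 4] KUX: children KU:{C,G}, X:{C} ∩→ {C}; cost 0
[col 4] FKOUX: children FO:{C,G}, KUX:{C} ∩→ {C}; cost 0
[col 4] AFKMOUX: children AM:{C,T}, FKOUX:{C} ∩→ {C}; cost 0
[col 5] AM: children A:{T}, M:{A} ∪→ {A,T}; cost 1
[col 5] FO: children F:{C}, O:{G} ∪→ {C,G}; cost 1
[col 5] KU: children K:{G}, U:{T} ∪→ {G,T}; cost 1
[col 5] KUX: children KU:{G,T}, X:{A} ∪→ {A,G,T}; cost 1
[col 5] FKOUX: children FO:{C,G}, KUX:{A,G,T} ∩→ {G}; cost 0
[col 5] AFKMOUX: children AM:{A,T}, FKOUX:{G} ∪→ {A,G,T}; cost 1
[col 6] AM: children A:{G}, M:{T} ∪→ {G,T}; cost 1
[col 6] FO: children F:{A}, O:{A} ∩→ {A}; cost 0
[col 6] KU: children K:{A}, U:{T} ∪→ {A,T}; cost 1
[col 6] KUX: children KU:{A,T}, X:{T} ∩→ {T}; cost 0
[col 6] FKOUX: children FO:{A}, KUX:{T} ∪→ {A,T}; cost 1
[col 6] AFKMOUX: children AM:{G,T}, FKOUX:{A,T} ∩→ {T}; cost 0
per-site changes: [3, 3, 3, 4, 3, 5, 3]; total = 24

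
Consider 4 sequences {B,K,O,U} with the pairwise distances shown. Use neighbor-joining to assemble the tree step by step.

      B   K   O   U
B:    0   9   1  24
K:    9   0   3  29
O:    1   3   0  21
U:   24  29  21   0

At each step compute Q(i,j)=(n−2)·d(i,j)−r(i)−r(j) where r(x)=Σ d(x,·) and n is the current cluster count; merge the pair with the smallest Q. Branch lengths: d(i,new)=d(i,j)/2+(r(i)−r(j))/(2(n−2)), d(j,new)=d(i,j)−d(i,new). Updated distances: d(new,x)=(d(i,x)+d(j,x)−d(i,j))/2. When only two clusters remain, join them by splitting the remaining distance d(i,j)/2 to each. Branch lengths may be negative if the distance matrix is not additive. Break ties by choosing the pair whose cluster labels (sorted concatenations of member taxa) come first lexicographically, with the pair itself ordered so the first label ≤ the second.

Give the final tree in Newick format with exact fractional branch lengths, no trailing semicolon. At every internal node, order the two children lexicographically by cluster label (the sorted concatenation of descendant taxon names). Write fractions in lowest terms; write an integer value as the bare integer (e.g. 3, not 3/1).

(((B:2,U:22):3/2,K:11/2):-5/4,O:-5/4)

1. join B+U (d=24, Q=-60) ⇒ BU; edges |B|=2, |U|=22
  updated: d(BU,K)=7, d(BU,O)=-1
2. join BU+K (d=7, Q=-9) ⇒ BKU; edges |BU|=3/2, |K|=11/2
  updated: d(BKU,O)=-5/2
3. join BKU+O (d=-5/2) ⇒ BKOU; edges |BKU|=-5/4, |O|=-5/4
final tree: (((B:2,U:22):3/2,K:11/2):-5/4,O:-5/4)
total length: 57/2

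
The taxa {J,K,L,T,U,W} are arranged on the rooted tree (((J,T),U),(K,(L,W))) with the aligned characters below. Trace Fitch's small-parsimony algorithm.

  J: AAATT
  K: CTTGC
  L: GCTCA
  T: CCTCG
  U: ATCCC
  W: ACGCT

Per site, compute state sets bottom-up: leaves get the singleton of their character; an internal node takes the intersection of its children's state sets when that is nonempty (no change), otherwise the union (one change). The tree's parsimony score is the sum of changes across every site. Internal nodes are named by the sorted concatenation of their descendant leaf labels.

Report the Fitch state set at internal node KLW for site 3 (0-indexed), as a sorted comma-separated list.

C,G

[col 0] JT: children J:{A}, T:{C} ∪→ {A,C}; cost 1
[col 0] JTU: children JT:{A,C}, U:{A} ∩→ {A}; cost 0
[col 0] LW: children L:{G}, W:{A} ∪→ {A,G}; cost 1
[col 0] KLW: children K:{C}, LW:{A,G} ∪→ {A,C,G}; cost 1
[col 0] JKLTUW: children JTU:{A}, KLW:{A,C,G} ∩→ {A}; cost 0
[col 1] JT: children J:{A}, T:{C} ∪→ {A,C}; cost 1
[col 1] JTU: children JT:{A,C}, U:{T} ∪→ {A,C,T}; cost 1
[col 1] LW: children L:{C}, W:{C} ∩→ {C}; cost 0
[col 1] KLW: children K:{T}, LW:{C} ∪→ {C,T}; cost 1
[col 1] JKLTUW: children JTU:{A,C,T}, KLW:{C,T} ∩→ {C,T}; cost 0
[col 2] JT: children J:{A}, T:{T} ∪→ {A,T}; cost 1
[col 2] JTU: children JT:{A,T}, U:{C} ∪→ {A,C,T}; cost 1
[col 2] LW: children L:{T}, W:{G} ∪→ {G,T}; cost 1
[col 2] KLW: children K:{T}, LW:{G,T} ∩→ {T}; cost 0
[col 2] JKLTUW: children JTU:{A,C,T}, KLW:{T} ∩→ {T}; cost 0
[col 3] JT: children J:{T}, T:{C} ∪→ {C,T}; cost 1
[col 3] JTU: children JT:{C,T}, U:{C} ∩→ {C}; cost 0
[col 3] LW: children L:{C}, W:{C} ∩→ {C}; cost 0
[col 3] KLW: children K:{G}, LW:{C} ∪→ {C,G}; cost 1
[col 3] JKLTUW: children JTU:{C}, KLW:{C,G} ∩→ {C}; cost 0
[col 4] JT: children J:{T}, T:{G} ∪→ {G,T}; cost 1
[col 4] JTU: children JT:{G,T}, U:{C} ∪→ {C,G,T}; cost 1
[col 4] LW: children L:{A}, W:{T} ∪→ {A,T}; cost 1
[col 4] KLW: children K:{C}, LW:{A,T} ∪→ {A,C,T}; cost 1
[col 4] JKLTUW: children JTU:{C,G,T}, KLW:{A,C,T} ∩→ {C,T}; cost 0
per-site changes: [3, 3, 3, 2, 4]; total = 15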